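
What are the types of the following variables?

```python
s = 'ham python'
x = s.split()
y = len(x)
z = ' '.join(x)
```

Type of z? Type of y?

str.join() returns str; len() returns int

str, int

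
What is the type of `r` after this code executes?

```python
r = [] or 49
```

'or' returns first truthy value (49, which is int)

int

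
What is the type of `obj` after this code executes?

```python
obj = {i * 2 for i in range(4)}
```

A set comprehension {expr for x in iterable} produces a set

set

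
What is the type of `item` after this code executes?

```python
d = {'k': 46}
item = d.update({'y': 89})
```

dict.update() returns None

NoneType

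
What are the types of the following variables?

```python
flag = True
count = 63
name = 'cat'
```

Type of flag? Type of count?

flag is bool; count is int

bool, int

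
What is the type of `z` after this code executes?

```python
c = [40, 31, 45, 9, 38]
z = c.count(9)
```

list.count() returns int

int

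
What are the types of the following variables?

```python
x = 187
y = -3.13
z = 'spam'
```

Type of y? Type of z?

y is float; z is str

float, str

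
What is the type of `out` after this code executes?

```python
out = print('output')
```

print() returns None

NoneType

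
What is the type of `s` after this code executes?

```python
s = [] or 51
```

'or' returns first truthy value (51, which is int)

int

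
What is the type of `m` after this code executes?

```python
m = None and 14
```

'and' returns first falsy value (None)

NoneType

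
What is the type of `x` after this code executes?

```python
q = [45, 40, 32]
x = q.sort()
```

list.sort() returns None (sorts in place)

NoneType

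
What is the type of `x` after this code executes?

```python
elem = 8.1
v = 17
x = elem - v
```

float - int returns float (8.1 - 17 = -8.9)

float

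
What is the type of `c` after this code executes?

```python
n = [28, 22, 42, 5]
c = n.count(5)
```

list.count() returns int

int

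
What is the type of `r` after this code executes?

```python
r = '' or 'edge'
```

'or' returns first truthy value ('edge', which is str)

str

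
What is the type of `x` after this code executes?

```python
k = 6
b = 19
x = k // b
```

int // int returns int (6 // 19 = 0)

int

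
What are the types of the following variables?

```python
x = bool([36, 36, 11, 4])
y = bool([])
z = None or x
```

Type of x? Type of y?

bool() returns bool; bool() returns bool

bool, bool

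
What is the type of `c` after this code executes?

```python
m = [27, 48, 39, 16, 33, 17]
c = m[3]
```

Indexing a list of ints returns int (m[3] = 16)

int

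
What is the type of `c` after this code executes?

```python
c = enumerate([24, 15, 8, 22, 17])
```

enumerate() returns an enumerate iterator object

enumerate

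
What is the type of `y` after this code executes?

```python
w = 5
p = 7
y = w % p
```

int % int returns int (5 % 7 = 5)

int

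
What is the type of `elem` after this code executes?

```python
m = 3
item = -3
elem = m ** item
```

int ** negative int returns float

float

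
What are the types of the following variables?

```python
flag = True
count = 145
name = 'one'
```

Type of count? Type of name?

count is int; name is str

int, str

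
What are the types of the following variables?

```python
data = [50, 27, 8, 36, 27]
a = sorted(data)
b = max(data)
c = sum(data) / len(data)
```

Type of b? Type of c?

max of ints returns int; int / int returns float

int, float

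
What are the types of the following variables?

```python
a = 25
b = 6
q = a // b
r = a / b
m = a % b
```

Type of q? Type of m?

int // int returns int; int % int returns int

int, int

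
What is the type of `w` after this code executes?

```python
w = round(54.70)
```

round() with no ndigits arg returns int

int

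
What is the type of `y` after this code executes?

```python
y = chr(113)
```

chr() returns str (single character)

str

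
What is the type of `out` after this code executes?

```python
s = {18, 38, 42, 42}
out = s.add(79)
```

set.add() returns None (mutates in place)

NoneType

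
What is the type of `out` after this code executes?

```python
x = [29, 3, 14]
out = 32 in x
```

'in' operator returns bool

bool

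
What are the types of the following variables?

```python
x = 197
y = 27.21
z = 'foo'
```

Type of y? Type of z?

y is float; z is str

float, str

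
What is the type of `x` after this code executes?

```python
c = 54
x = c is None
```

'is' comparison returns bool

bool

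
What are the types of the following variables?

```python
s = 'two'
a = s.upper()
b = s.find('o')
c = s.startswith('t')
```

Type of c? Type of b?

str.startswith() returns bool; str.find() returns int

bool, int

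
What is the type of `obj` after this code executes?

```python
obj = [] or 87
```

'or' returns first truthy value (87, which is int)

int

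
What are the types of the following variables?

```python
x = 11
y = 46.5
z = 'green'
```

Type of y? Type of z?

y is float; z is str

float, str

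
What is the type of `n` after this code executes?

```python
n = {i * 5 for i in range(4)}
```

A set comprehension {expr for x in iterable} produces a set

set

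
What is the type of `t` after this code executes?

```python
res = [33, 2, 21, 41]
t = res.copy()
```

list.copy() returns list

list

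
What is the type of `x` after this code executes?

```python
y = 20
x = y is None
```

'is' comparison returns bool

bool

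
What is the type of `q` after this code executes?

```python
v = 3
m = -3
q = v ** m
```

int ** negative int returns float

float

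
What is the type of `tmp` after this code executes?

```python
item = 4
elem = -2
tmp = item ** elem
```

int ** negative int returns float

float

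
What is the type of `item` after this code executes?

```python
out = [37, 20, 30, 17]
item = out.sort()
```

list.sort() returns None (sorts in place)

NoneType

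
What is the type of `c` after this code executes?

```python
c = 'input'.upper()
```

str.upper() returns str

str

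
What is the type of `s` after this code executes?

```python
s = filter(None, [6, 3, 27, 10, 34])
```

filter() returns a filter iterator object

filter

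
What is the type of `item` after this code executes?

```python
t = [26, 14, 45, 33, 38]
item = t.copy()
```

list.copy() returns list

list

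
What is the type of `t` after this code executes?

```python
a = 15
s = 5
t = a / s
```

int / int always returns float in Python 3 (15 / 5 = 3)

float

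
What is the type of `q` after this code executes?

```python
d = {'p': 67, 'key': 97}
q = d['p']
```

Accessing dict[str, int] with key 'p' returns int value 67

int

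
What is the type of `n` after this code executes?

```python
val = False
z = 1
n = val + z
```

bool + int returns int (False is 0, so 0 + 1 = 1)

int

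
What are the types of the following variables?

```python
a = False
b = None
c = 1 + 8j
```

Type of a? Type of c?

a is bool; c is complex

bool, complex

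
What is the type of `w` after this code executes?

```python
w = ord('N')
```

ord() returns int (Unicode code point)

int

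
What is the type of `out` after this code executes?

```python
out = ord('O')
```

ord() returns int (Unicode code point)

int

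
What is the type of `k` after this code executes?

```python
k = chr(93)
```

chr() returns str (single character)

str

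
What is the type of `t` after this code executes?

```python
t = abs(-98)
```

abs() of int returns int

int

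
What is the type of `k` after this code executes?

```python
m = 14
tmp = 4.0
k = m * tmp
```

int * float returns float (14 * 4.0 = 56.0)

float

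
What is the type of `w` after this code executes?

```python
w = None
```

None has type NoneType

NoneType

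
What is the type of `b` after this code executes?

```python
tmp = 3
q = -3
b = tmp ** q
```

int ** negative int returns float

float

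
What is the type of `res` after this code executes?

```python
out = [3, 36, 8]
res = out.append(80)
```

list.append() returns None (mutates in place)

NoneType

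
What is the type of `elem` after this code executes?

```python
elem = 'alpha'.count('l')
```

str.count() returns int

int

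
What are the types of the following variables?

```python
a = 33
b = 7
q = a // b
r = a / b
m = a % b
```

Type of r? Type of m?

int / int returns float; int % int returns int

float, int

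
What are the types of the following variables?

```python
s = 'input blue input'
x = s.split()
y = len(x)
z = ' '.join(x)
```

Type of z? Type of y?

str.join() returns str; len() returns int

str, int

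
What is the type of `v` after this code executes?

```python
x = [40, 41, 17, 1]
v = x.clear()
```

list.clear() returns None

NoneType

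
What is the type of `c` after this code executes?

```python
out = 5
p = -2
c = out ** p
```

int ** negative int returns float

float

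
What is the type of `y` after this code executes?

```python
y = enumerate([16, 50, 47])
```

enumerate() returns an enumerate iterator object

enumerate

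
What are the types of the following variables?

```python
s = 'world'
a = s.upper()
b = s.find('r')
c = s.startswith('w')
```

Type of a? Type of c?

str.upper() returns str; str.startswith() returns bool

str, bool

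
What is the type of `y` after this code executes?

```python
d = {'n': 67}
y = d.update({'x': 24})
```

dict.update() returns None

NoneType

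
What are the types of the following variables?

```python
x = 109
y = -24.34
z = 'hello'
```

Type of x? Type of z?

x is int; z is str

int, str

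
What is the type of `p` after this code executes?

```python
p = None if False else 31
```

Ternary: condition is False, else branch (31) taken → int

int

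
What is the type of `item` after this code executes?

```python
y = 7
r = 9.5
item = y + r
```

int + float returns float (7 + 9.5 = 16.5)

float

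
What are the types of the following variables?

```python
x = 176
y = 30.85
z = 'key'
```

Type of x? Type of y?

x is int; y is float

int, float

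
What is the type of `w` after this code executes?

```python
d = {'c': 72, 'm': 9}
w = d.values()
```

.values() returns a dict_values view object

dict_values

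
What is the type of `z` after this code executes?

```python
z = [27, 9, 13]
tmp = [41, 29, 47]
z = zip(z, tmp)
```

zip() returns a zip iterator object

zip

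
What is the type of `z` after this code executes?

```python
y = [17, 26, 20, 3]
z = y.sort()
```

list.sort() returns None (sorts in place)

NoneType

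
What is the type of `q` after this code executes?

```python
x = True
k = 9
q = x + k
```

bool + int returns int (True is 1, so 1 + 9 = 10)

int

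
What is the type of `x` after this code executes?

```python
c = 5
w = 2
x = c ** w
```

int ** positive int returns int (5 ** 2 = 25)

int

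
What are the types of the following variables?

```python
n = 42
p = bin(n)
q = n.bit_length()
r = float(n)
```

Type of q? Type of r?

int.bit_length() returns int; float() returns float

int, float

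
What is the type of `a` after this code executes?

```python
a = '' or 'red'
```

'or' returns first truthy value ('red', which is str)

str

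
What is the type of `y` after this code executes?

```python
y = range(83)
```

range() returns a range object

range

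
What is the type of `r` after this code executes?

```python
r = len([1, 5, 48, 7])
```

len() always returns int

int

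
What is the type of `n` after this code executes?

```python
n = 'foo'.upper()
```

str.upper() returns str

str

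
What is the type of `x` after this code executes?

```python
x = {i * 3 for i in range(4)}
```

A set comprehension {expr for x in iterable} produces a set

set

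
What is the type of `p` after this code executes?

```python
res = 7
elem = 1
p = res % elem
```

int % int returns int (7 % 1 = 0)

int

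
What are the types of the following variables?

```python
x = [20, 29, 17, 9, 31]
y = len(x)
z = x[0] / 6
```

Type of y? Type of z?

len() returns int; int / int returns float

int, float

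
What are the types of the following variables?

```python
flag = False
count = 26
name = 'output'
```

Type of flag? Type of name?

flag is bool; name is str

bool, str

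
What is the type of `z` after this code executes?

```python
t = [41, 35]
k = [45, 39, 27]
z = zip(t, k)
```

zip() returns a zip iterator object

zip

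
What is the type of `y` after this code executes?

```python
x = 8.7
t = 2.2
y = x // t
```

float // float returns float (floor division preserves float type)

float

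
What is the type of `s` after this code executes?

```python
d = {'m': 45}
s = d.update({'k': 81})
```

dict.update() returns None

NoneType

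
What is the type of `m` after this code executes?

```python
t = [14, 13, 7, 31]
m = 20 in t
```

'in' operator returns bool

bool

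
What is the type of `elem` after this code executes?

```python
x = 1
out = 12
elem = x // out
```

int // int returns int (1 // 12 = 0)

int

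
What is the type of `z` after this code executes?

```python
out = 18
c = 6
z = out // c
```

int // int returns int (18 // 6 = 3)

int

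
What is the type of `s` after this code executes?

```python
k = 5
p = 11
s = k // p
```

int // int returns int (5 // 11 = 0)

int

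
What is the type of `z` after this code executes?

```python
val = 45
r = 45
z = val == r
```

Equality comparison returns bool

bool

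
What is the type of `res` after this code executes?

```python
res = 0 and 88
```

'and' returns the first falsy value (0, which is int)

int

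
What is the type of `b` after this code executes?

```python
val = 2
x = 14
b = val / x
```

int / int always returns float in Python 3 (2 / 14 = 0.142857)

float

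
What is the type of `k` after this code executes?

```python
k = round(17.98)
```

round() with no ndigits arg returns int

int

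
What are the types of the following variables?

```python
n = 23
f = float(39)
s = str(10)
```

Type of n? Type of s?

n is int; s is str

int, str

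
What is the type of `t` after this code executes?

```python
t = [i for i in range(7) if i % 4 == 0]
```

A list comprehension [...] produces a list

list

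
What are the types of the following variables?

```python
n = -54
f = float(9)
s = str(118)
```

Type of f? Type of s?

f is float; s is str

float, str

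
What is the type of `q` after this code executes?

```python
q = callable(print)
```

callable() returns bool

bool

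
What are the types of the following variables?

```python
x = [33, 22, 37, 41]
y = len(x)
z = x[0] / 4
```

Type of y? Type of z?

len() returns int; int / int returns float

int, float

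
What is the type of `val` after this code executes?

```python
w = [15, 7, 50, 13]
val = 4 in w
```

'in' operator returns bool

bool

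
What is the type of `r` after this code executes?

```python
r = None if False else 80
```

Ternary: condition is False, else branch (80) taken → int

int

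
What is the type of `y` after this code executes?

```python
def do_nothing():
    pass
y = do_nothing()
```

A function with no return statement returns None

NoneType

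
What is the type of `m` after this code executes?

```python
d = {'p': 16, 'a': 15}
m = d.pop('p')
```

dict.pop() returns the value (int)

int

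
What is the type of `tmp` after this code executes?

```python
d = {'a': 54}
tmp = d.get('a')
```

dict.get() returns the value (int) when key is found

int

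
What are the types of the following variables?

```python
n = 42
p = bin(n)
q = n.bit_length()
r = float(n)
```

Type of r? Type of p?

float() returns float; bin() returns str

float, str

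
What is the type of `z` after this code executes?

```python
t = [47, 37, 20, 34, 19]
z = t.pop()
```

list.pop() returns the popped element (int here)

int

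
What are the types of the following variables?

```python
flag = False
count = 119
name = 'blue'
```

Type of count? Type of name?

count is int; name is str

int, str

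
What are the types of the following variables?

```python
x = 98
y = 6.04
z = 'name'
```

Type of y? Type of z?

y is float; z is str

float, str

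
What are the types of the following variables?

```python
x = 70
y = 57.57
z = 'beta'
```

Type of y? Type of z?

y is float; z is str

float, str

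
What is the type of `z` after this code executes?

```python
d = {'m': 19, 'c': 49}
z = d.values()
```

.values() returns a dict_values view object

dict_values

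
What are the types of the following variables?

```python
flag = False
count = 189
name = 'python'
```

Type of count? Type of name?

count is int; name is str

int, str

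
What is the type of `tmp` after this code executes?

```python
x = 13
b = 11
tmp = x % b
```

int % int returns int (13 % 11 = 2)

int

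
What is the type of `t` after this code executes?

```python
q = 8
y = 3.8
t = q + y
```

int + float returns float (8 + 3.8 = 11.8)

float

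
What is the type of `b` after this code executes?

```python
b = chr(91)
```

chr() returns str (single character)

str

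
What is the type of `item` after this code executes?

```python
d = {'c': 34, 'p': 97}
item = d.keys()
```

.keys() returns a dict_keys view object

dict_keys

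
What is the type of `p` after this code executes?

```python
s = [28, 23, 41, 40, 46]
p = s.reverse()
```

list.reverse() returns None

NoneType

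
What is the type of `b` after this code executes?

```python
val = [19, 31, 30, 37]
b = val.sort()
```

list.sort() returns None (sorts in place)

NoneType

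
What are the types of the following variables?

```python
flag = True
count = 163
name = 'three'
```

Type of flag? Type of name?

flag is bool; name is str

bool, str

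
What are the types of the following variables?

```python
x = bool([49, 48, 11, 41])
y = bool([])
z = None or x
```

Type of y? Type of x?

bool() returns bool; bool() returns bool

bool, bool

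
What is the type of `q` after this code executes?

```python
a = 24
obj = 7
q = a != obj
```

Comparison operators return bool

bool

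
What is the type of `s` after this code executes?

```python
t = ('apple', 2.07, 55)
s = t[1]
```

Index 1 of tuple is 2.07 which is float

float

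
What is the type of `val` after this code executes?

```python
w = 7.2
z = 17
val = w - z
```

float - int returns float (7.2 - 17 = -9.8)

float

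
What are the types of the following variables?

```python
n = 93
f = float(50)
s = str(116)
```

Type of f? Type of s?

f is float; s is str

float, str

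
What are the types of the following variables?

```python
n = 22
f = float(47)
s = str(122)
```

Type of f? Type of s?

f is float; s is str

float, str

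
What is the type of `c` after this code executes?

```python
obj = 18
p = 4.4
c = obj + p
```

int + float returns float (18 + 4.4 = 22.4)

float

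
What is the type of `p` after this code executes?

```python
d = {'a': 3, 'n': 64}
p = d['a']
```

Accessing dict[str, int] with key 'a' returns int value 3

int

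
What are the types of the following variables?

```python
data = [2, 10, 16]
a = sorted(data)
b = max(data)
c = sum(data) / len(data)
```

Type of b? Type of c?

max of ints returns int; int / int returns float

int, float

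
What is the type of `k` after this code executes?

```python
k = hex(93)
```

hex() returns str representation

str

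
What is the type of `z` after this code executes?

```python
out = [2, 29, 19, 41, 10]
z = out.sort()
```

list.sort() returns None (sorts in place)

NoneType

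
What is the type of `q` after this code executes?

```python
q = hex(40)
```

hex() returns str representation

str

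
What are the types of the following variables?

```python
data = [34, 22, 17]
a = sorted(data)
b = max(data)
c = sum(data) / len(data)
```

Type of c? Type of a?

int / int returns float; sorted() returns list

float, list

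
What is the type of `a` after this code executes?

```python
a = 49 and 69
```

'and' returns the last value when all truthy (69, which is int)

int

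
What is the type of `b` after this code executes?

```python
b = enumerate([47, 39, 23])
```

enumerate() returns an enumerate iterator object

enumerate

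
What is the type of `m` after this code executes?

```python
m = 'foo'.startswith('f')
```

str.startswith() returns bool

bool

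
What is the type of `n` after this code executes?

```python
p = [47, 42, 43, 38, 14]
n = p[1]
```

Indexing a list of ints returns int (p[1] = 42)

int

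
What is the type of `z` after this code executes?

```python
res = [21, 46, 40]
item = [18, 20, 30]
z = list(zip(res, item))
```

list(zip(...)) returns a list of tuples

list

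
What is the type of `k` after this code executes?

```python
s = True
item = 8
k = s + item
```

bool + int returns int (True is 1, so 1 + 8 = 9)

int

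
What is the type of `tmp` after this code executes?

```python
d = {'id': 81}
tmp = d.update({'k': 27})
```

dict.update() returns None

NoneType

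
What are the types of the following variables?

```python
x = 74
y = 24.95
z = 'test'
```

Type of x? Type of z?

x is int; z is str

int, str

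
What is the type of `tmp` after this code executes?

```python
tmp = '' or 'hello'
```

'or' returns first truthy value ('hello', which is str)

str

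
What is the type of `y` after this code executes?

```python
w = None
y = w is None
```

'is' comparison returns bool

bool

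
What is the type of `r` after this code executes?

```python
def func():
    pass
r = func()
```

A function with no return statement returns None

NoneType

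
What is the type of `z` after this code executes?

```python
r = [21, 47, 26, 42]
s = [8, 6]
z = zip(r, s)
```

zip() returns a zip iterator object

zip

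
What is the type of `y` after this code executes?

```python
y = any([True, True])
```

any() returns bool

bool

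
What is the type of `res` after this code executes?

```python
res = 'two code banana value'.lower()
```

str.lower() returns str

str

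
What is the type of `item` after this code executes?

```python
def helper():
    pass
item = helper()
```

A function with no return statement returns None

NoneType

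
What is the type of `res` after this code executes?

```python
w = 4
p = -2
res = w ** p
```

int ** negative int returns float

float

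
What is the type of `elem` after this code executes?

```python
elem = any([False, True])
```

any() returns bool

bool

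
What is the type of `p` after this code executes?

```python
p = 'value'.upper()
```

str.upper() returns str

str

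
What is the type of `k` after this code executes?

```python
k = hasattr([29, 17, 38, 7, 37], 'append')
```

hasattr() returns bool

bool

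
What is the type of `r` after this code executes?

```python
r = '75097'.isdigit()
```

str.isdigit() returns bool

bool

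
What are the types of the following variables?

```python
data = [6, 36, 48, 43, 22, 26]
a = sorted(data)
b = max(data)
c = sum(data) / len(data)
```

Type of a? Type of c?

sorted() returns list; int / int returns float

list, float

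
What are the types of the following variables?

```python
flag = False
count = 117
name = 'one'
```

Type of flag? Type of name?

flag is bool; name is str

bool, str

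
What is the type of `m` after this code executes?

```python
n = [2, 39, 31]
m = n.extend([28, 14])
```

list.extend() returns None

NoneType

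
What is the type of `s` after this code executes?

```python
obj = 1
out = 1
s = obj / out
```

int / int always returns float in Python 3 (1 / 1 = 1)

float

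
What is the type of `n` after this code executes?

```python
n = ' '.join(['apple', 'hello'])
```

str.join() returns str

str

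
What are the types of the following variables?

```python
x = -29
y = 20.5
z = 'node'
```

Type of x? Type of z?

x is int; z is str

int, str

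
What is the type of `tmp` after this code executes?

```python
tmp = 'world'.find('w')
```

str.find() returns int (index, or -1)

int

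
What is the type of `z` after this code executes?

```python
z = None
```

None has type NoneType

NoneType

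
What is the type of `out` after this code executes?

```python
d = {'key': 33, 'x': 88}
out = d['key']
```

Accessing dict[str, int] with key 'key' returns int value 33

int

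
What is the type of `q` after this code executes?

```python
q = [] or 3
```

'or' returns first truthy value (3, which is int)

int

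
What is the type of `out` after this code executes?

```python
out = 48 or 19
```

'or' returns the first truthy value (48, which is int)

int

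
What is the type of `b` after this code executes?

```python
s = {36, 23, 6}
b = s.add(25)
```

set.add() returns None (mutates in place)

NoneType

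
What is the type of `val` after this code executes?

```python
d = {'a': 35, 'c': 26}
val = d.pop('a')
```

dict.pop() returns the value (int)

int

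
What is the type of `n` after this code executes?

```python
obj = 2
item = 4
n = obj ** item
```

int ** positive int returns int (2 ** 4 = 16)

int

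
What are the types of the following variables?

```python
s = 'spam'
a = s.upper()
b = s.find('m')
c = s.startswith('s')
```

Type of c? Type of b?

str.startswith() returns bool; str.find() returns int

bool, int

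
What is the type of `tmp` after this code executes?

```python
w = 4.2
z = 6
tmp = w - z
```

float - int returns float (4.2 - 6 = -1.8)

float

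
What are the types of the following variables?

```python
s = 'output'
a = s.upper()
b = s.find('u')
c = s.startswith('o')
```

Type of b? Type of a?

str.find() returns int; str.upper() returns str

int, str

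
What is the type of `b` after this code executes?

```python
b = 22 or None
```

'or' returns first truthy value (22, int)

int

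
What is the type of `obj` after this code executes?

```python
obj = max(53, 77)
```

max() of ints returns int

int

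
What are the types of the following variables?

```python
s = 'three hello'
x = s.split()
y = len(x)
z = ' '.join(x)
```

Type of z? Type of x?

str.join() returns str; str.split() returns list

str, list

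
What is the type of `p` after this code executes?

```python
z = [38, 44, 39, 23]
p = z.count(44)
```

list.count() returns int

int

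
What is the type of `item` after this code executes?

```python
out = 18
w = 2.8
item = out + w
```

int + float returns float (18 + 2.8 = 20.8)

float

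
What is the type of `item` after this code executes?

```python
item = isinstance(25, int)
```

isinstance() returns bool

bool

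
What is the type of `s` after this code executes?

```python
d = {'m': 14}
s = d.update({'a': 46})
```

dict.update() returns None

NoneType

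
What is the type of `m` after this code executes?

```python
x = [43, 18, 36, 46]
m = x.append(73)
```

list.append() returns None (mutates in place)

NoneType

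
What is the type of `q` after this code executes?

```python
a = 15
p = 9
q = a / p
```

int / int always returns float in Python 3 (15 / 9 = 1.66667)

float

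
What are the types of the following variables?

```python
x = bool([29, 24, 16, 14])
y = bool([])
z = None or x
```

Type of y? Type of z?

bool() returns bool; None or <bool> returns the bool

bool, bool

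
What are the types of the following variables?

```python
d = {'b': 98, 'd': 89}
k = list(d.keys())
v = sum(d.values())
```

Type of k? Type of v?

list(...) returns list; sum of int values returns int

list, int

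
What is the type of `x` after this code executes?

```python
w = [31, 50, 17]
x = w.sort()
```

list.sort() returns None (sorts in place)

NoneType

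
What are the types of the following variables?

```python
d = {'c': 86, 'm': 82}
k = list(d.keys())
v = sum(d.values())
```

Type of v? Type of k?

sum of int values returns int; list(...) returns list

int, list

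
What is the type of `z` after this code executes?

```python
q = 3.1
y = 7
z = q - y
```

float - int returns float (3.1 - 7 = -3.9)

float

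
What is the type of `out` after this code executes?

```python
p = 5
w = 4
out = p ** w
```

int ** positive int returns int (5 ** 4 = 625)

int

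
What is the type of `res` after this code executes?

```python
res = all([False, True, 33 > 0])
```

all() returns bool

bool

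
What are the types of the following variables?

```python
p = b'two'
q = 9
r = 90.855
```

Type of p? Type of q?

p is bytes; q is int

bytes, int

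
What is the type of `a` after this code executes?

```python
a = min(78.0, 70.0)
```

min() of floats returns float

float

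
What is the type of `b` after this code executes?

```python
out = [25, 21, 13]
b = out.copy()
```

list.copy() returns list

list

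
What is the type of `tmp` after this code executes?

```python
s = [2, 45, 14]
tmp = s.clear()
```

list.clear() returns None

NoneType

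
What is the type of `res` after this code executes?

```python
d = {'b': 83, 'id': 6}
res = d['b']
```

Accessing dict[str, int] with key 'b' returns int value 83

int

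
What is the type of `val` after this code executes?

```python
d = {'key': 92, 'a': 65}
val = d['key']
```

Accessing dict[str, int] with key 'key' returns int value 92

int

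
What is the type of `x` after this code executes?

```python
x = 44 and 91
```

'and' returns the last value when all truthy (91, which is int)

int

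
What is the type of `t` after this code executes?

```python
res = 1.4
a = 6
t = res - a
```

float - int returns float (1.4 - 6 = -4.6)

float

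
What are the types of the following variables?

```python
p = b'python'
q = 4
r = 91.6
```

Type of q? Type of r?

q is int; r is float

int, float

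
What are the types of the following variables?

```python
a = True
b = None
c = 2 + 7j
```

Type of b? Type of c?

b is NoneType; c is complex

NoneType, complex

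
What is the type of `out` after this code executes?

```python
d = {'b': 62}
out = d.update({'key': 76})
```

dict.update() returns None

NoneType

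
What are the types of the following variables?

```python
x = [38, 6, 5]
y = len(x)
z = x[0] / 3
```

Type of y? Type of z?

len() returns int; int / int returns float

int, float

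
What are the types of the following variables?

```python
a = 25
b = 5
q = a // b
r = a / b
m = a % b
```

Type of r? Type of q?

int / int returns float; int // int returns int

float, int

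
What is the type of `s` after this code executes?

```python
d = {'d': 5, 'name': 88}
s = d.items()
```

dict.items() returns a dict_items view

dict_items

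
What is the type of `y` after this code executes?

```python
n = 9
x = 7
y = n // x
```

int // int returns int (9 // 7 = 1)

int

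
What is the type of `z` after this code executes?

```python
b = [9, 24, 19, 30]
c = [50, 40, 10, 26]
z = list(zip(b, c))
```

list(zip(...)) returns a list of tuples

list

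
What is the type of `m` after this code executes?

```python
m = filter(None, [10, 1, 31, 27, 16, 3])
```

filter() returns a filter iterator object

filter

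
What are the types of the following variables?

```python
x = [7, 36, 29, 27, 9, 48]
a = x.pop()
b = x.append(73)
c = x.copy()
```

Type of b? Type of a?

list.append() returns None; list.pop() returns the element (int)

NoneType, int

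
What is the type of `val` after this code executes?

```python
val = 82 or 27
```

'or' returns the first truthy value (82, which is int)

int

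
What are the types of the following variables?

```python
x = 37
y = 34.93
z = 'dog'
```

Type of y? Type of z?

y is float; z is str

float, str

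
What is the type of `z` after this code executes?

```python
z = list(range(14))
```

list(range(...)) returns list

list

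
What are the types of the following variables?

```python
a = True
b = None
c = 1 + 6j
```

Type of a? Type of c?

a is bool; c is complex

bool, complex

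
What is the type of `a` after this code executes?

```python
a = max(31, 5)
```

max() of ints returns int

int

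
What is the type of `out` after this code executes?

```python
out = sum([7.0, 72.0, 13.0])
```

sum() of floats returns float

float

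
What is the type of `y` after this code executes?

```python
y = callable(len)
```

callable() returns bool

bool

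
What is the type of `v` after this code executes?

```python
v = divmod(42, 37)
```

divmod() returns a tuple (quotient, remainder)

tuple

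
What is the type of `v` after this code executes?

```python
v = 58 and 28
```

'and' returns the last value when all truthy (28, which is int)

int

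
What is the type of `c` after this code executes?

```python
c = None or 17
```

'or' with None returns the other value (17, int)

int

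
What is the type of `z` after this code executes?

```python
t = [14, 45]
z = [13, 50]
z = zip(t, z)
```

zip() returns a zip iterator object

zip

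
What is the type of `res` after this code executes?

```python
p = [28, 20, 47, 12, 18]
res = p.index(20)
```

list.index() returns int

int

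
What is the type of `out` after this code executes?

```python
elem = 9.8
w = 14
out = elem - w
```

float - int returns float (9.8 - 14 = -4.2)

float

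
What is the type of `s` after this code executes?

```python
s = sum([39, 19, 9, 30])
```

sum() of ints returns int

int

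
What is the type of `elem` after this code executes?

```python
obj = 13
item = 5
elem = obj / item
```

int / int always returns float in Python 3 (13 / 5 = 2.6)

float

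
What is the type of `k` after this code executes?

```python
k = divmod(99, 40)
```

divmod() returns a tuple (quotient, remainder)

tuple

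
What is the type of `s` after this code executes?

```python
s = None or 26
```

'or' with None returns the other value (26, int)

int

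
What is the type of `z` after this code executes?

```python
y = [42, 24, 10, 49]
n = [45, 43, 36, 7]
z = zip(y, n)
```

zip() returns a zip iterator object

zip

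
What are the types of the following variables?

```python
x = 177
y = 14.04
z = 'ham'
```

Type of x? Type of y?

x is int; y is float

int, float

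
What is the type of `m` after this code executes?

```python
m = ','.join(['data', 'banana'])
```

str.join() returns str

str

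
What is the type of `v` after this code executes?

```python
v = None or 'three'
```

'or' with None returns the other value ('three', str)

str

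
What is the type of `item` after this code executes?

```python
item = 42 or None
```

'or' returns first truthy value (42, int)

int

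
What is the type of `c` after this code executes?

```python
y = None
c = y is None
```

'is' comparison returns bool

bool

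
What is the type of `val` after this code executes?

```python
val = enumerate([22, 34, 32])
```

enumerate() returns an enumerate iterator object

enumerate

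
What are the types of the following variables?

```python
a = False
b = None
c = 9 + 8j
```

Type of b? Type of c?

b is NoneType; c is complex

NoneType, complex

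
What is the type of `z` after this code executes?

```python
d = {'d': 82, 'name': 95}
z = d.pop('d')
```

dict.pop() returns the value (int)

int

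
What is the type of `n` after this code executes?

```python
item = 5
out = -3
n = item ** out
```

int ** negative int returns float

float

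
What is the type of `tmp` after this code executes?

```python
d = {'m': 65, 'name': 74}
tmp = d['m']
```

Accessing dict[str, int] with key 'm' returns int value 65

int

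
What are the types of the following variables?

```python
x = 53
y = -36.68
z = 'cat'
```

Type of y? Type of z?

y is float; z is str

float, str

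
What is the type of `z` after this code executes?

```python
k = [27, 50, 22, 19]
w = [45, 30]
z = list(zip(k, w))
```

list(zip(...)) returns a list of tuples

list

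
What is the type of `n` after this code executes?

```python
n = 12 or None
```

'or' returns first truthy value (12, int)

int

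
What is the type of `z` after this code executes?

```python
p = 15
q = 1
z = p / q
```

int / int always returns float in Python 3 (15 / 1 = 15)

float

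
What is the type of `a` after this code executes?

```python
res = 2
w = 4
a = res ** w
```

int ** positive int returns int (2 ** 4 = 16)

int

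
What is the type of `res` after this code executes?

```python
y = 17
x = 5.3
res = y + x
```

int + float returns float (17 + 5.3 = 22.3)

float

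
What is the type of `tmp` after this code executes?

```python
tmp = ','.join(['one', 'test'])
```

str.join() returns str

str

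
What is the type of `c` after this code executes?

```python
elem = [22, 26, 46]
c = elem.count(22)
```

list.count() returns int

int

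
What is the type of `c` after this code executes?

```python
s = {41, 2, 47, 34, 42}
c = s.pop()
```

Popping from a set of ints returns int

int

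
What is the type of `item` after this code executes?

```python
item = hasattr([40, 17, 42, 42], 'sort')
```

hasattr() returns bool

bool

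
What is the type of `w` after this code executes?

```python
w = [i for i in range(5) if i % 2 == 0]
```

A list comprehension [...] produces a list

list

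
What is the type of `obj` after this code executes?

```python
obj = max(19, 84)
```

max() of ints returns int

int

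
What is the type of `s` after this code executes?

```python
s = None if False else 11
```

Ternary: condition is False, else branch (11) taken → int

int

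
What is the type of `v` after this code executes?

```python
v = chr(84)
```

chr() returns str (single character)

str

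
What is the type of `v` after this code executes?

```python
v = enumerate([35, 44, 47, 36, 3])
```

enumerate() returns an enumerate iterator object

enumerate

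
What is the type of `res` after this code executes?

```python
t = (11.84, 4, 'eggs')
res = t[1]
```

Index 1 of tuple is 4 which is int

int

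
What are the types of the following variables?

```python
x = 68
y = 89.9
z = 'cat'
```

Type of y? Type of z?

y is float; z is str

float, str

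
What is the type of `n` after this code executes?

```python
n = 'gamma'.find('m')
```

str.find() returns int (index, or -1)

int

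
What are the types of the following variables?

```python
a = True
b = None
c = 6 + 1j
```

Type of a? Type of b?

a is bool; b is NoneType

bool, NoneType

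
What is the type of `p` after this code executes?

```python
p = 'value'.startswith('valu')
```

str.startswith() returns bool

bool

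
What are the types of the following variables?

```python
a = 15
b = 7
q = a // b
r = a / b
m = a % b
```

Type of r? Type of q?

int / int returns float; int // int returns int

float, int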